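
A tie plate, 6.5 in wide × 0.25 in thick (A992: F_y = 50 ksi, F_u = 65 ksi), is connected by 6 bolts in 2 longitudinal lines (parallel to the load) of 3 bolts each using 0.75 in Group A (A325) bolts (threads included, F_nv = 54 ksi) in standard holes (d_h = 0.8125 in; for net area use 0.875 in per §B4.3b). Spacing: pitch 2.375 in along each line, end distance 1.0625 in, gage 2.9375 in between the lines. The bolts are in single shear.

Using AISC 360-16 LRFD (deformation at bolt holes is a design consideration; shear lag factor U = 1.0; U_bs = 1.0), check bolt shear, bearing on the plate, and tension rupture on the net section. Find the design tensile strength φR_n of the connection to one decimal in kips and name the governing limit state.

Bolt shear: A_b = π(0.75)²/4 = 0.44179 in². φR_n = 0.75 × 54 × 0.44179 × 6 × 1 = 107.4 kips.
Bearing (0.25 in plate, F_u = 65 ksi): end bolts L_c = 1.0625 − 0.8125/2 = 0.65625, R_n = min(1.2×0.65625×0.25×65, 2.4×0.75×0.25×65) = 12.797 kips/bolt; interior L_c = 2.375 − 0.8125 = 1.5625, R_n = 29.25 kips/bolt. φR_n = 0.75 × (2×12.797 + 4×29.25) = 106.9 kips.
Tension rupture (net): A_n = (6.5 − 2×0.875)×0.25 = 1.1875 in² (U = 1.0, A_e = A_n). φR_n = 0.75 × 65 × 1.1875 = 57.9 kips.
Governing: min(107.4, 106.9, 57.9) = 57.9 kips → net-section rupture.

57.9 kips (net-section rupture governs)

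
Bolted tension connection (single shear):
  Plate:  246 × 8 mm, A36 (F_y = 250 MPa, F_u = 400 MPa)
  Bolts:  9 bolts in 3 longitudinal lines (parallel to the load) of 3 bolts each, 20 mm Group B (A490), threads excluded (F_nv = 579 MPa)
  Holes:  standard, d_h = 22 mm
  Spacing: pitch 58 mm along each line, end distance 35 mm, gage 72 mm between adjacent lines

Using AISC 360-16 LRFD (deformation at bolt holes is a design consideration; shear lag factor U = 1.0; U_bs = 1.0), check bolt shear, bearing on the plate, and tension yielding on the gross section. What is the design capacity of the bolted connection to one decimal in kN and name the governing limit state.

Bolt shear: A_b = π(20)²/4 = 314.16 mm². φR_n = 0.75 × 579 × 314.16 × 9 × 1 = 1227.8 kN.
Bearing (8 mm plate, F_u = 400 MPa): end bolts L_c = 35 − 22/2 = 24, R_n = min(1.2×24×8×400, 2.4×20×8×400) = 92.16 kN/bolt; interior L_c = 58 − 22 = 36, R_n = 138.24 kN/bolt. φR_n = 0.75 × (3×92.16 + 6×138.24) = 829.4 kN.
Tension yield (gross): A_g = 246×8 = 1968 mm². φR_n = 0.90 × 250 × 1968 = 442.8 kN.
Governing: min(1227.8, 829.4, 442.8) = 442.8 kN → gross-section yield.

442.8 kN (gross-section yield governs)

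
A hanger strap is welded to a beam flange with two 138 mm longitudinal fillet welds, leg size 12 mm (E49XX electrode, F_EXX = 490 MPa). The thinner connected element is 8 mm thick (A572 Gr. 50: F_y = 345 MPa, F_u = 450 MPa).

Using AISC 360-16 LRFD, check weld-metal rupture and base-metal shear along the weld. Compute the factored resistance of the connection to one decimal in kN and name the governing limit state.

Weld metal: throat = 0.707×12 = 8.484 mm, L = 2×138 = 276 mm. φR_n = 0.75 × 0.6 × 490 × 8.484 × 276 = 516.3 kN.
Base metal shear (8 mm plate): yield φR_n = 1.0×0.6×345×8×276 = 457.1 kN; rupture φR_n = 0.75×0.6×450×8×276 = 447.1 kN; take 447.1 kN (rupture).
Governing: min(516.3, 447.1) = 447.1 kN → base-metal shear.

447.1 kN (base-metal shear governs)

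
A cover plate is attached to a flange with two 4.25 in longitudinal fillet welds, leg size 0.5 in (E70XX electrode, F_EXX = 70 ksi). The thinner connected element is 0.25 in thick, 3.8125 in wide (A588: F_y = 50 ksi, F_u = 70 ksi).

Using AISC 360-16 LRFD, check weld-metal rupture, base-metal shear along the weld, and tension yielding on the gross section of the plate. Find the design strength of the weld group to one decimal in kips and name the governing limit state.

Weld metal: throat = 0.707×0.5 = 0.3535 in, L = 2×4.25 = 8.5 in. φR_n = 0.75 × 0.6 × 70 × 0.3535 × 8.5 = 94.6 kips.
Base metal shear (0.25 in plate): yield φR_n = 1.0×0.6×50×0.25×8.5 = 63.8 kips; rupture φR_n = 0.75×0.6×70×0.25×8.5 = 66.9 kips; take 63.8 kips (yield).
Tension yield (gross): A_g = 3.8125×0.25 = 0.95313 in². φR_n = 0.90 × 50 × 0.95313 = 42.9 kips.
Governing: min(94.6, 63.8, 42.9) = 42.9 kips → gross-section yield.

42.9 kips (gross-section yield governs)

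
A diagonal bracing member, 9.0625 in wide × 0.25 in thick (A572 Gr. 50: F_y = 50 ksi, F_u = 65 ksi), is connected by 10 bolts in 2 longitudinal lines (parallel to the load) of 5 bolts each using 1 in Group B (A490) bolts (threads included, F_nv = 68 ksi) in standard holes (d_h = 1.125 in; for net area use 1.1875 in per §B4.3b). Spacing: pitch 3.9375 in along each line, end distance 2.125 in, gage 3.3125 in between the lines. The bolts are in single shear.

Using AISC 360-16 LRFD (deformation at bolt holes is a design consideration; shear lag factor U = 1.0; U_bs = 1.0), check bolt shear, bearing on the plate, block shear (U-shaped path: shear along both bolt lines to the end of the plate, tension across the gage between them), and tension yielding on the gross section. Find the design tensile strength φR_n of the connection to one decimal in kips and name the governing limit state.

Bolt shear: A_b = π(1)²/4 = 0.7854 in². φR_n = 0.75 × 68 × 0.7854 × 10 × 1 = 400.6 kips.
Bearing (0.25 in plate, F_u = 65 ksi): end bolts L_c = 2.125 − 1.125/2 = 1.5625, R_n = min(1.2×1.5625×0.25×65, 2.4×1×0.25×65) = 30.469 kips/bolt; interior L_c = 3.9375 − 1.125 = 2.8125, R_n = 39 kips/bolt. φR_n = 0.75 × (2×30.469 + 8×39) = 279.7 kips.
Block shear: shear path 2×[2.125+4×3.9375] = 2×17.875 in, A_gv = 8.9375, A_nv = 2×(17.875 − 4.5×1.1875)×0.25 = 6.2656 in²; tension across gage: (3.3125 − 1×1.1875)×0.25 = 0.53125 in². R_n = min(0.6×65×6.2656, 0.6×50×8.9375) + 1.0×65×0.53125 = min(244.36, 268.13) + 34.531 = 278.89 kips. φR_n = 0.75 × 278.89 = 209.2 kips.
Tension yield (gross): A_g = 9.0625×0.25 = 2.2656 in². φR_n = 0.90 × 50 × 2.2656 = 102.0 kips.
Governing: min(400.6, 279.7, 209.2, 102.0) = 102.0 kips → gross-section yield.

102.0 kips (gross-section yield governs)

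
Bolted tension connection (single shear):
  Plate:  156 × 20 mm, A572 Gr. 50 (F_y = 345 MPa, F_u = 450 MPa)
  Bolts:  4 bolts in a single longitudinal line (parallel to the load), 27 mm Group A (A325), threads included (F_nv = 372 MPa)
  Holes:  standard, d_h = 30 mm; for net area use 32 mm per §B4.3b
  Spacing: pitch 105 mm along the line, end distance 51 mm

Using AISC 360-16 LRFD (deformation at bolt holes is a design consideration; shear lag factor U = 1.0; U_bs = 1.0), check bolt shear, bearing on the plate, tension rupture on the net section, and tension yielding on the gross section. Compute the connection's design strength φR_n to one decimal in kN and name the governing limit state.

639.0 kN (bolt shear governs)

Bolt shear: A_b = π(27)²/4 = 572.56 mm². φR_n = 0.75 × 372 × 572.56 × 4 × 1 = 639.0 kN.
Bearing (20 mm plate, F_u = 450 MPa): end bolts L_c = 51 − 30/2 = 36, R_n = min(1.2×36×20×450, 2.4×27×20×450) = 388.8 kN/bolt; interior L_c = 105 − 30 = 75, R_n = 583.2 kN/bolt. φR_n = 0.75 × (1×388.8 + 3×583.2) = 1603.8 kN.
Tension rupture (net): A_n = (156 − 1×32)×20 = 2480 mm² (U = 1.0, A_e = A_n). φR_n = 0.75 × 450 × 2480 = 837.0 kN.
Tension yield (gross): A_g = 156×20 = 3120 mm². φR_n = 0.90 × 345 × 3120 = 968.8 kN.
Governing: min(639.0, 1603.8, 837.0, 968.8) = 639.0 kN → bolt shear.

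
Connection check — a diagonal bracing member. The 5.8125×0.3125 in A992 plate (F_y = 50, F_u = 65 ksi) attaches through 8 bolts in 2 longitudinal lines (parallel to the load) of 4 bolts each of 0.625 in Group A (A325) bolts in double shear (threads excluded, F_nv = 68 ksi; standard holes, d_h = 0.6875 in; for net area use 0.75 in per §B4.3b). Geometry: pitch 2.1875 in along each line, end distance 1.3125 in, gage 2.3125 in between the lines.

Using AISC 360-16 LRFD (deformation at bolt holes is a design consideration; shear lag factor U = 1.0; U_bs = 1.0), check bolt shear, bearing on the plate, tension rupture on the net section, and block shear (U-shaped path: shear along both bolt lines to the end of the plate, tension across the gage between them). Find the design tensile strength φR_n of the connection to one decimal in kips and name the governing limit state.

65.7 kips (net-section rupture governs)

Bolt shear: A_b = π(0.625)²/4 = 0.3068 in². φR_n = 0.75 × 68 × 0.3068 × 8 × 2 = 250.3 kips.
Bearing (0.3125 in plate, F_u = 65 ksi): end bolts L_c = 1.3125 − 0.6875/2 = 0.96875, R_n = min(1.2×0.96875×0.3125×65, 2.4×0.625×0.3125×65) = 23.613 kips/bolt; interior L_c = 2.1875 − 0.6875 = 1.5, R_n = 30.469 kips/bolt. φR_n = 0.75 × (2×23.613 + 6×30.469) = 172.5 kips.
Tension rupture (net): A_n = (5.8125 − 2×0.75)×0.3125 = 1.3477 in² (U = 1.0, A_e = A_n). φR_n = 0.75 × 65 × 1.3477 = 65.7 kips.
Block shear: shear path 2×[1.3125+3×2.1875] = 2×7.875 in, A_gv = 4.9219, A_nv = 2×(7.875 − 3.5×0.75)×0.3125 = 3.2813 in²; tension across gage: (2.3125 − 1×0.75)×0.3125 = 0.48828 in². R_n = min(0.6×65×3.2813, 0.6×50×4.9219) + 1.0×65×0.48828 = min(127.97, 147.66) + 31.738 = 159.71 kips. φR_n = 0.75 × 159.71 = 119.8 kips.
Governing: min(250.3, 172.5, 65.7, 119.8) = 65.7 kips → net-section rupture.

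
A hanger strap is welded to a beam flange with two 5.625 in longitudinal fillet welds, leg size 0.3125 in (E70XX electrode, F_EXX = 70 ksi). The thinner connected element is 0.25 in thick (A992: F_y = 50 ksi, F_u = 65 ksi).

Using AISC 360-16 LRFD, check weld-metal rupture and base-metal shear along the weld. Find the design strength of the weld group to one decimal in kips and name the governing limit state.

78.3 kips (weld metal governs)

Weld metal: throat = 0.707×0.3125 = 0.22094 in, L = 2×5.625 = 11.25 in. φR_n = 0.75 × 0.6 × 70 × 0.22094 × 11.25 = 78.3 kips.
Base metal shear (0.25 in plate): yield φR_n = 1.0×0.6×50×0.25×11.25 = 84.4 kips; rupture φR_n = 0.75×0.6×65×0.25×11.25 = 82.3 kips; take 82.3 kips (rupture).
Governing: min(78.3, 82.3) = 78.3 kips → weld metal.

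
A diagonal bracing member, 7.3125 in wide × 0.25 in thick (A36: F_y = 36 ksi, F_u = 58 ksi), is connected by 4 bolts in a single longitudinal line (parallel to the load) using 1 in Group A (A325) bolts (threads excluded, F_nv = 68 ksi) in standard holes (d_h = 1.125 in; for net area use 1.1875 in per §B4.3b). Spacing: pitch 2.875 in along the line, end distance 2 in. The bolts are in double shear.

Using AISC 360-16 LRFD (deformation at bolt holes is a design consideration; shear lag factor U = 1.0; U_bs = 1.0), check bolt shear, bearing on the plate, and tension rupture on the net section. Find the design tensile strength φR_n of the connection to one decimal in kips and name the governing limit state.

66.6 kips (net-section rupture governs)

Bolt shear: A_b = π(1)²/4 = 0.7854 in². φR_n = 0.75 × 68 × 0.7854 × 4 × 2 = 320.4 kips.
Bearing (0.25 in plate, F_u = 58 ksi): end bolts L_c = 2 − 1.125/2 = 1.4375, R_n = min(1.2×1.4375×0.25×58, 2.4×1×0.25×58) = 25.013 kips/bolt; interior L_c = 2.875 − 1.125 = 1.75, R_n = 30.45 kips/bolt. φR_n = 0.75 × (1×25.013 + 3×30.45) = 87.3 kips.
Tension rupture (net): A_n = (7.3125 − 1×1.1875)×0.25 = 1.5313 in² (U = 1.0, A_e = A_n). φR_n = 0.75 × 58 × 1.5313 = 66.6 kips.
Governing: min(320.4, 87.3, 66.6) = 66.6 kips → net-section rupture.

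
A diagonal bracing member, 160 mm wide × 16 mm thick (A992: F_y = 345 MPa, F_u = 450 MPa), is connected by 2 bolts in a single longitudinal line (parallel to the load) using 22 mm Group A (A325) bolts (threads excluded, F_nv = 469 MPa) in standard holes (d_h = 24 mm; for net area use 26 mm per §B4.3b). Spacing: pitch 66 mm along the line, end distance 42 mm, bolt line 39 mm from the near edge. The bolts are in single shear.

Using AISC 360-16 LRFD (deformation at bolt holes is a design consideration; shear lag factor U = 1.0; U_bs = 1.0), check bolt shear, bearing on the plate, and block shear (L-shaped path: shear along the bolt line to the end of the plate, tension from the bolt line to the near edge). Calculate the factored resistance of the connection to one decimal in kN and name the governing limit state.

267.4 kN (bolt shear governs)

Bolt shear: A_b = π(22)²/4 = 380.13 mm². φR_n = 0.75 × 469 × 380.13 × 2 × 1 = 267.4 kN.
Bearing (16 mm plate, F_u = 450 MPa): end bolts L_c = 42 − 24/2 = 30, R_n = min(1.2×30×16×450, 2.4×22×16×450) = 259.2 kN/bolt; interior L_c = 66 − 24 = 42, R_n = 362.88 kN/bolt. φR_n = 0.75 × (1×259.2 + 1×362.88) = 466.6 kN.
Block shear: shear path 1×[42+1×66] = 1×108 mm, A_gv = 1728, A_nv = 1×(108 − 1.5×26)×16 = 1104 mm²; tension to near edge: (39 − 0.5×26)×16 = 416 mm². R_n = min(0.6×450×1104, 0.6×345×1728) + 1.0×450×416 = min(298.08, 357.7) + 187.2 = 485.28 kN. φR_n = 0.75 × 485.28 = 364.0 kN.
Governing: min(267.4, 466.6, 364.0) = 267.4 kN → bolt shear.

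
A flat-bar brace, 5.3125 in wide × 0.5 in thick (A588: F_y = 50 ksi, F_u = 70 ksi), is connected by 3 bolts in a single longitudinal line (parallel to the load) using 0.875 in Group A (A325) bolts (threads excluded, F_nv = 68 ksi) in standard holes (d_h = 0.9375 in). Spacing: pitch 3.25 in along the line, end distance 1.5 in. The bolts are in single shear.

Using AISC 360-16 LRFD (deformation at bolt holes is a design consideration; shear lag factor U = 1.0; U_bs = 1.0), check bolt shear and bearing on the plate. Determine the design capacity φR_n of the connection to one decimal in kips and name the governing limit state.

92.0 kips (bolt shear governs)

Bolt shear: A_b = π(0.875)²/4 = 0.60132 in². φR_n = 0.75 × 68 × 0.60132 × 3 × 1 = 92.0 kips.
Bearing (0.5 in plate, F_u = 70 ksi): end bolts L_c = 1.5 − 0.9375/2 = 1.03125, R_n = min(1.2×1.03125×0.5×70, 2.4×0.875×0.5×70) = 43.313 kips/bolt; interior L_c = 3.25 − 0.9375 = 2.3125, R_n = 73.5 kips/bolt. φR_n = 0.75 × (1×43.313 + 2×73.5) = 142.7 kips.
Governing: min(92.0, 142.7) = 92.0 kips → bolt shear.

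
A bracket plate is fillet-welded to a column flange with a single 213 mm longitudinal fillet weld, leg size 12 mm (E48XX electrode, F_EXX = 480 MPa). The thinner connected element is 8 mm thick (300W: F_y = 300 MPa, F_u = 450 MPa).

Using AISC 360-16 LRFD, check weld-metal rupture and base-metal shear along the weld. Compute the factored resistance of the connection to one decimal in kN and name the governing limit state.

306.7 kN (base-metal shear governs)

Weld metal: throat = 0.707×12 = 8.484 mm, L = 213 mm. φR_n = 0.75 × 0.6 × 480 × 8.484 × 213 = 390.3 kN.
Base metal shear (8 mm plate): yield φR_n = 1.0×0.6×300×8×213 = 306.7 kN; rupture φR_n = 0.75×0.6×450×8×213 = 345.1 kN; take 306.7 kN (yield).
Governing: min(390.3, 306.7) = 306.7 kN → base-metal shear.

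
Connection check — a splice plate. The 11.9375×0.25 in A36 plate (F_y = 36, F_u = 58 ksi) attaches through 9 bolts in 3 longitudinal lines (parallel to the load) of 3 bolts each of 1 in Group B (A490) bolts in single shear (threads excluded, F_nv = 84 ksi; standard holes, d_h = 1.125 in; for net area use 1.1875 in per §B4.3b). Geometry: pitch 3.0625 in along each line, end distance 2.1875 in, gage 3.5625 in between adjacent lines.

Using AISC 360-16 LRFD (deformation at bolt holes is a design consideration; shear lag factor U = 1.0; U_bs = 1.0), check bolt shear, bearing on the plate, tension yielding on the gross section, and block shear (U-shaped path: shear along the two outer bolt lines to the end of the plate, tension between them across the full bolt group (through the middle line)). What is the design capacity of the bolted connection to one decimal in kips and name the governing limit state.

Bolt shear: A_b = π(1)²/4 = 0.7854 in². φR_n = 0.75 × 84 × 0.7854 × 9 × 1 = 445.3 kips.
Bearing (0.25 in plate, F_u = 58 ksi): end bolts L_c = 2.1875 − 1.125/2 = 1.625, R_n = min(1.2×1.625×0.25×58, 2.4×1×0.25×58) = 28.275 kips/bolt; interior L_c = 3.0625 − 1.125 = 1.9375, R_n = 33.713 kips/bolt. φR_n = 0.75 × (3×28.275 + 6×33.713) = 215.3 kips.
Tension yield (gross): A_g = 11.9375×0.25 = 2.9844 in². φR_n = 0.90 × 36 × 2.9844 = 96.7 kips.
Block shear: shear path 2×[2.1875+2×3.0625] = 2×8.3125 in, A_gv = 4.1563, A_nv = 2×(8.3125 − 2.5×1.1875)×0.25 = 2.6719 in²; tension across gage: (7.125 − 2×1.1875)×0.25 = 1.1875 in². R_n = min(0.6×58×2.6719, 0.6×36×4.1563) + 1.0×58×1.1875 = min(92.982, 89.776) + 68.875 = 158.65 kips. φR_n = 0.75 × 158.65 = 119.0 kips.
Governing: min(445.3, 215.3, 96.7, 119.0) = 96.7 kips → gross-section yield.

96.7 kips (gross-section yield governs)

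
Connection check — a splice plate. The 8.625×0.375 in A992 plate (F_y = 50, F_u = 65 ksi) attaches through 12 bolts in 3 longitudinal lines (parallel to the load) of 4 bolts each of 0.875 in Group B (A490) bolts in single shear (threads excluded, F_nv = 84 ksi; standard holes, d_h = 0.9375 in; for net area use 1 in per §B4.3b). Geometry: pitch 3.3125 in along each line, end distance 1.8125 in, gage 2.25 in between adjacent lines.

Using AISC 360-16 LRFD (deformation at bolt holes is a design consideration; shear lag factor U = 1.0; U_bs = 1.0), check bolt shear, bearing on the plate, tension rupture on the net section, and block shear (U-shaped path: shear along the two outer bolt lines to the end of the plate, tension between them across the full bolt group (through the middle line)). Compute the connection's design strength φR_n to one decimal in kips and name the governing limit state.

Bolt shear: A_b = π(0.875)²/4 = 0.60132 in². φR_n = 0.75 × 84 × 0.60132 × 12 × 1 = 454.6 kips.
Bearing (0.375 in plate, F_u = 65 ksi): end bolts L_c = 1.8125 − 0.9375/2 = 1.34375, R_n = min(1.2×1.34375×0.375×65, 2.4×0.875×0.375×65) = 39.305 kips/bolt; interior L_c = 3.3125 − 0.9375 = 2.375, R_n = 51.188 kips/bolt. φR_n = 0.75 × (3×39.305 + 9×51.188) = 434.0 kips.
Tension rupture (net): A_n = (8.625 − 3×1)×0.375 = 2.1094 in² (U = 1.0, A_e = A_n). φR_n = 0.75 × 65 × 2.1094 = 102.8 kips.
Block shear: shear path 2×[1.8125+3×3.3125] = 2×11.75 in, A_gv = 8.8125, A_nv = 2×(11.75 − 3.5×1)×0.375 = 6.1875 in²; tension across gage: (4.5 − 2×1)×0.375 = 0.9375 in². R_n = min(0.6×65×6.1875, 0.6×50×8.8125) + 1.0×65×0.9375 = min(241.31, 264.38) + 60.938 = 302.25 kips. φR_n = 0.75 × 302.25 = 226.7 kips.
Governing: min(454.6, 434.0, 102.8, 226.7) = 102.8 kips → net-section rupture.

102.8 kips (net-section rupture governs)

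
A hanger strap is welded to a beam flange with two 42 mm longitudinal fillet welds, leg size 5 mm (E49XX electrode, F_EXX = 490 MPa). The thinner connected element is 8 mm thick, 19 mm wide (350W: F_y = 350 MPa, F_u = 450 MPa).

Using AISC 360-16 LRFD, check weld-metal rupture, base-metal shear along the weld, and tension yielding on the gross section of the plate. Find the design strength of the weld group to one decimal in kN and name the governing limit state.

Weld metal: throat = 0.707×5 = 3.535 mm, L = 2×42 = 84 mm. φR_n = 0.75 × 0.6 × 490 × 3.535 × 84 = 65.5 kN.
Base metal shear (8 mm plate): yield φR_n = 1.0×0.6×350×8×84 = 141.1 kN; rupture φR_n = 0.75×0.6×450×8×84 = 136.1 kN; take 136.1 kN (rupture).
Tension yield (gross): A_g = 19×8 = 152 mm². φR_n = 0.90 × 350 × 152 = 47.9 kN.
Governing: min(65.5, 136.1, 47.9) = 47.9 kN → gross-section yield.

47.9 kN (gross-section yield governs)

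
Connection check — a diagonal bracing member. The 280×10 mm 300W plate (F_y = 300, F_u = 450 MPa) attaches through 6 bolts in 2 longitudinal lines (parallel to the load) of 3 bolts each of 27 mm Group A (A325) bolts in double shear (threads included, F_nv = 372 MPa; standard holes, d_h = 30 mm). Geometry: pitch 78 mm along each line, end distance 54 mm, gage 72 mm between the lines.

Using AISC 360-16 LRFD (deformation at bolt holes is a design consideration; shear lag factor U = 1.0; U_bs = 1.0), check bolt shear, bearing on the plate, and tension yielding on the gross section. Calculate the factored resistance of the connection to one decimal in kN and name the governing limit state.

Bolt shear: A_b = π(27)²/4 = 572.56 mm². φR_n = 0.75 × 372 × 572.56 × 6 × 2 = 1916.9 kN.
Bearing (10 mm plate, F_u = 450 MPa): end bolts L_c = 54 − 30/2 = 39, R_n = min(1.2×39×10×450, 2.4×27×10×450) = 210.6 kN/bolt; interior L_c = 78 − 30 = 48, R_n = 259.2 kN/bolt. φR_n = 0.75 × (2×210.6 + 4×259.2) = 1093.5 kN.
Tension yield (gross): A_g = 280×10 = 2800 mm². φR_n = 0.90 × 300 × 2800 = 756.0 kN.
Governing: min(1916.9, 1093.5, 756.0) = 756.0 kN → gross-section yield.

756.0 kN (gross-section yield governs)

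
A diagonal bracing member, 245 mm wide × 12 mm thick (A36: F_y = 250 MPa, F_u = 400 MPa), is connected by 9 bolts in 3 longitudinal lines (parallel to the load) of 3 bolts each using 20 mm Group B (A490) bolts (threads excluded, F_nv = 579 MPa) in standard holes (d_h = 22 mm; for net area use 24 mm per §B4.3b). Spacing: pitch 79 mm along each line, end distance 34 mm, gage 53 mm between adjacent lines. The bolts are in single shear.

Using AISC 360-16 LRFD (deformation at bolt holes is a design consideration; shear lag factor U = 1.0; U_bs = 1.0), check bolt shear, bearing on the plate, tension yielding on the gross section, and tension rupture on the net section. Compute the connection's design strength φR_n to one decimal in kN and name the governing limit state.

622.8 kN (net-section rupture governs)

Bolt shear: A_b = π(20)²/4 = 314.16 mm². φR_n = 0.75 × 579 × 314.16 × 9 × 1 = 1227.8 kN.
Bearing (12 mm plate, F_u = 400 MPa): end bolts L_c = 34 − 22/2 = 23, R_n = min(1.2×23×12×400, 2.4×20×12×400) = 132.48 kN/bolt; interior L_c = 79 − 22 = 57, R_n = 230.4 kN/bolt. φR_n = 0.75 × (3×132.48 + 6×230.4) = 1334.9 kN.
Tension yield (gross): A_g = 245×12 = 2940 mm². φR_n = 0.90 × 250 × 2940 = 661.5 kN.
Tension rupture (net): A_n = (245 − 3×24)×12 = 2076 mm² (U = 1.0, A_e = A_n). φR_n = 0.75 × 400 × 2076 = 622.8 kN.
Governing: min(1227.8, 1334.9, 661.5, 622.8) = 622.8 kN → net-section rupture.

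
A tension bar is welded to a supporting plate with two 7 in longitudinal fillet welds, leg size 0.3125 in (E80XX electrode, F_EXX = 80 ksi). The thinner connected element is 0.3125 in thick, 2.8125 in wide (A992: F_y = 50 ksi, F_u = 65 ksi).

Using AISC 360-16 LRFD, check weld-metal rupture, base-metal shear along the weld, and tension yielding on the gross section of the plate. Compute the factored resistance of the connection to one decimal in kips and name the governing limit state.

39.6 kips (gross-section yield governs)

Weld metal: throat = 0.707×0.3125 = 0.22094 in, L = 2×7 = 14 in. φR_n = 0.75 × 0.6 × 80 × 0.22094 × 14 = 111.4 kips.
Base metal shear (0.3125 in plate): yield φR_n = 1.0×0.6×50×0.3125×14 = 131.3 kips; rupture φR_n = 0.75×0.6×65×0.3125×14 = 128.0 kips; take 128.0 kips (rupture).
Tension yield (gross): A_g = 2.8125×0.3125 = 0.87891 in². φR_n = 0.90 × 50 × 0.87891 = 39.6 kips.
Governing: min(111.4, 128.0, 39.6) = 39.6 kips → gross-section yield.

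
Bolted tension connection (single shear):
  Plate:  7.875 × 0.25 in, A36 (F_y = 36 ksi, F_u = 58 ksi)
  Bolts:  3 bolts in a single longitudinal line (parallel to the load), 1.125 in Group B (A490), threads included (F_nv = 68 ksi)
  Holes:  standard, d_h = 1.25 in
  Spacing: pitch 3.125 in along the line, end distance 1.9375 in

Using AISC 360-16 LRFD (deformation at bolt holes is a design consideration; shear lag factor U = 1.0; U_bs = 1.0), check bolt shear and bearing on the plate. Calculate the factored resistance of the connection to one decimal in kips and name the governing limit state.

Bolt shear: A_b = π(1.125)²/4 = 0.99402 in². φR_n = 0.75 × 68 × 0.99402 × 3 × 1 = 152.1 kips.
Bearing (0.25 in plate, F_u = 58 ksi): end bolts L_c = 1.9375 − 1.25/2 = 1.3125, R_n = min(1.2×1.3125×0.25×58, 2.4×1.125×0.25×58) = 22.838 kips/bolt; interior L_c = 3.125 − 1.25 = 1.875, R_n = 32.625 kips/bolt. φR_n = 0.75 × (1×22.838 + 2×32.625) = 66.1 kips.
Governing: min(152.1, 66.1) = 66.1 kips → bearing.

66.1 kips (bearing governs)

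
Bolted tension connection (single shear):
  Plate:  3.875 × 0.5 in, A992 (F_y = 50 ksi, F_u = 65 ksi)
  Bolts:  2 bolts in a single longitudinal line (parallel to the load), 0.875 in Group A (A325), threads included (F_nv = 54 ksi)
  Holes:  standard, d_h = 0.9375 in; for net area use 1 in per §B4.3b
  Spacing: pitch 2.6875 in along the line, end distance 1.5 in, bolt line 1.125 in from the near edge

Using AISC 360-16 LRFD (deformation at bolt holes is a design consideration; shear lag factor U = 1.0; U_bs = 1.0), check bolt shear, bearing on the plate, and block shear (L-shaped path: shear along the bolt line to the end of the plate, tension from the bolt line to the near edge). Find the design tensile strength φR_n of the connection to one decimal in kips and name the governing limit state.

Bolt shear: A_b = π(0.875)²/4 = 0.60132 in². φR_n = 0.75 × 54 × 0.60132 × 2 × 1 = 48.7 kips.
Bearing (0.5 in plate, F_u = 65 ksi): end bolts L_c = 1.5 − 0.9375/2 = 1.03125, R_n = min(1.2×1.03125×0.5×65, 2.4×0.875×0.5×65) = 40.219 kips/bolt; interior L_c = 2.6875 − 0.9375 = 1.75, R_n = 68.25 kips/bolt. φR_n = 0.75 × (1×40.219 + 1×68.25) = 81.4 kips.
Block shear: shear path 1×[1.5+1×2.6875] = 1×4.1875 in, A_gv = 2.0938, A_nv = 1×(4.1875 − 1.5×1)×0.5 = 1.3438 in²; tension to near edge: (1.125 − 0.5×1)×0.5 = 0.3125 in². R_n = min(0.6×65×1.3438, 0.6×50×2.0938) + 1.0×65×0.3125 = min(52.408, 62.814) + 20.313 = 72.721 kips. φR_n = 0.75 × 72.721 = 54.5 kips.
Governing: min(48.7, 81.4, 54.5) = 48.7 kips → bolt shear.

48.7 kips (bolt shear governs)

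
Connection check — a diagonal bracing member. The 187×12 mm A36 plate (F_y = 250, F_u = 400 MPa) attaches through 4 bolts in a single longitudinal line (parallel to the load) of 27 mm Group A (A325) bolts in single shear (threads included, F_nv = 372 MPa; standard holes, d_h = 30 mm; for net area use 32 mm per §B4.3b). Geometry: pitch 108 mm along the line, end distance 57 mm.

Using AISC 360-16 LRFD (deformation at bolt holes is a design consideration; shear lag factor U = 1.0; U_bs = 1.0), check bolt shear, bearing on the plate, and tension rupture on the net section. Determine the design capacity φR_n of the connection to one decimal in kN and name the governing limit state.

558.0 kN (net-section rupture governs)

Bolt shear: A_b = π(27)²/4 = 572.56 mm². φR_n = 0.75 × 372 × 572.56 × 4 × 1 = 639.0 kN.
Bearing (12 mm plate, F_u = 400 MPa): end bolts L_c = 57 − 30/2 = 42, R_n = min(1.2×42×12×400, 2.4×27×12×400) = 241.92 kN/bolt; interior L_c = 108 − 30 = 78, R_n = 311.04 kN/bolt. φR_n = 0.75 × (1×241.92 + 3×311.04) = 881.3 kN.
Tension rupture (net): A_n = (187 − 1×32)×12 = 1860 mm² (U = 1.0, A_e = A_n). φR_n = 0.75 × 400 × 1860 = 558.0 kN.
Governing: min(639.0, 881.3, 558.0) = 558.0 kN → net-section rupture.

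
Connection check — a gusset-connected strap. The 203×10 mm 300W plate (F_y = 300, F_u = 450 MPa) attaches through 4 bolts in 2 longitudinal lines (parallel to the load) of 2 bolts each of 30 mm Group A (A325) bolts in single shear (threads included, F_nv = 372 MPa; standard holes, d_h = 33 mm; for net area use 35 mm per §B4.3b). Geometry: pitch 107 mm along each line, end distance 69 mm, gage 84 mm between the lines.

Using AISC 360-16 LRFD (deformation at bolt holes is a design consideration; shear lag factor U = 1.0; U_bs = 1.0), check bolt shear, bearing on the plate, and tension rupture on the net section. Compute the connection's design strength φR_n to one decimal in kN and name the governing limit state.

Bolt shear: A_b = π(30)²/4 = 706.86 mm². φR_n = 0.75 × 372 × 706.86 × 4 × 1 = 788.9 kN.
Bearing (10 mm plate, F_u = 450 MPa): end bolts L_c = 69 − 33/2 = 52.5, R_n = min(1.2×52.5×10×450, 2.4×30×10×450) = 283.5 kN/bolt; interior L_c = 107 − 33 = 74, R_n = 324 kN/bolt. φR_n = 0.75 × (2×283.5 + 2×324) = 911.3 kN.
Tension rupture (net): A_n = (203 − 2×35)×10 = 1330 mm² (U = 1.0, A_e = A_n). φR_n = 0.75 × 450 × 1330 = 448.9 kN.
Governing: min(788.9, 911.3, 448.9) = 448.9 kN → net-section rupture.

448.9 kN (net-section rupture governs)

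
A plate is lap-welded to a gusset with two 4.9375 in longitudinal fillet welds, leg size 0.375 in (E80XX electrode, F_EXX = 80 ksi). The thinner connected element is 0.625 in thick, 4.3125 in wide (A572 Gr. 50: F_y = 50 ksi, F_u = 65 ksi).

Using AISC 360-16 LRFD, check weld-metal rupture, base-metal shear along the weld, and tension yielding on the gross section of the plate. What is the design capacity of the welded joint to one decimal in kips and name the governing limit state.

94.3 kips (weld metal governs)

Weld metal: throat = 0.707×0.375 = 0.26513 in, L = 2×4.9375 = 9.875 in. φR_n = 0.75 × 0.6 × 80 × 0.26513 × 9.875 = 94.3 kips.
Base metal shear (0.625 in plate): yield φR_n = 1.0×0.6×50×0.625×9.875 = 185.2 kips; rupture φR_n = 0.75×0.6×65×0.625×9.875 = 180.5 kips; take 180.5 kips (rupture).
Tension yield (gross): A_g = 4.3125×0.625 = 2.6953 in². φR_n = 0.90 × 50 × 2.6953 = 121.3 kips.
Governing: min(94.3, 180.5, 121.3) = 94.3 kips → weld metal.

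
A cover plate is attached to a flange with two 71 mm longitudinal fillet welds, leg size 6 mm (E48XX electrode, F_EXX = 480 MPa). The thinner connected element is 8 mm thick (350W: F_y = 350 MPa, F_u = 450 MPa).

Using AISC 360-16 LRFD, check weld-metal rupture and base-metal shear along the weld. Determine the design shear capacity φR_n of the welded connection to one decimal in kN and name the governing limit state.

Weld metal: throat = 0.707×6 = 4.242 mm, L = 2×71 = 142 mm. φR_n = 0.75 × 0.6 × 480 × 4.242 × 142 = 130.1 kN.
Base metal shear (8 mm plate): yield φR_n = 1.0×0.6×350×8×142 = 238.6 kN; rupture φR_n = 0.75×0.6×450×8×142 = 230.0 kN; take 230.0 kN (rupture).
Governing: min(130.1, 230.0) = 130.1 kN → weld metal.

130.1 kN (weld metal governs)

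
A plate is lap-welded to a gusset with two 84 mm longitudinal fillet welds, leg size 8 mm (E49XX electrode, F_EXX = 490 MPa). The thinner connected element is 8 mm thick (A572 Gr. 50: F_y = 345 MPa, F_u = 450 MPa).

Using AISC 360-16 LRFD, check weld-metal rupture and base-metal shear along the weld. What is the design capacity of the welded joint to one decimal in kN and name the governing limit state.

Weld metal: throat = 0.707×8 = 5.656 mm, L = 2×84 = 168 mm. φR_n = 0.75 × 0.6 × 490 × 5.656 × 168 = 209.5 kN.
Base metal shear (8 mm plate): yield φR_n = 1.0×0.6×345×8×168 = 278.2 kN; rupture φR_n = 0.75×0.6×450×8×168 = 272.2 kN; take 272.2 kN (rupture).
Governing: min(209.5, 272.2) = 209.5 kN → weld metal.

209.5 kN (weld metal governs)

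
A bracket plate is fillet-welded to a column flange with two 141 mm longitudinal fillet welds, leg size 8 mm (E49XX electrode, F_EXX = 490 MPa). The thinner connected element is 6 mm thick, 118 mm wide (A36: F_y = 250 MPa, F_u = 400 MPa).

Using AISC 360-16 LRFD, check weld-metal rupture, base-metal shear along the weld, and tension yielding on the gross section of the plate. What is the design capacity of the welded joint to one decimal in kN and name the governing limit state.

Weld metal: throat = 0.707×8 = 5.656 mm, L = 2×141 = 282 mm. φR_n = 0.75 × 0.6 × 490 × 5.656 × 282 = 351.7 kN.
Base metal shear (6 mm plate): yield φR_n = 1.0×0.6×250×6×282 = 253.8 kN; rupture φR_n = 0.75×0.6×400×6×282 = 304.6 kN; take 253.8 kN (yield).
Tension yield (gross): A_g = 118×6 = 708 mm². φR_n = 0.90 × 250 × 708 = 159.3 kN.
Governing: min(351.7, 253.8, 159.3) = 159.3 kN → gross-section yield.

159.3 kN (gross-section yield governs)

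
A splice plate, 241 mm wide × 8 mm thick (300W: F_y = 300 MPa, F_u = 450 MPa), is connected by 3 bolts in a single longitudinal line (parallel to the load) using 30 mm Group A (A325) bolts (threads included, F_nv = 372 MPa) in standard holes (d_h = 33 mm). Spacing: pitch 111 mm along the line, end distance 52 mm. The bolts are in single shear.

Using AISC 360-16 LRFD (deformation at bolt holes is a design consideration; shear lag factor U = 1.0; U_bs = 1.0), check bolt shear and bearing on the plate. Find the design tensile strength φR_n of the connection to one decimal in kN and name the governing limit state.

503.8 kN (bearing governs)

Bolt shear: A_b = π(30)²/4 = 706.86 mm². φR_n = 0.75 × 372 × 706.86 × 3 × 1 = 591.6 kN.
Bearing (8 mm plate, F_u = 450 MPa): end bolts L_c = 52 − 33/2 = 35.5, R_n = min(1.2×35.5×8×450, 2.4×30×8×450) = 153.36 kN/bolt; interior L_c = 111 − 33 = 78, R_n = 259.2 kN/bolt. φR_n = 0.75 × (1×153.36 + 2×259.2) = 503.8 kN.
Governing: min(591.6, 503.8) = 503.8 kN → bearing.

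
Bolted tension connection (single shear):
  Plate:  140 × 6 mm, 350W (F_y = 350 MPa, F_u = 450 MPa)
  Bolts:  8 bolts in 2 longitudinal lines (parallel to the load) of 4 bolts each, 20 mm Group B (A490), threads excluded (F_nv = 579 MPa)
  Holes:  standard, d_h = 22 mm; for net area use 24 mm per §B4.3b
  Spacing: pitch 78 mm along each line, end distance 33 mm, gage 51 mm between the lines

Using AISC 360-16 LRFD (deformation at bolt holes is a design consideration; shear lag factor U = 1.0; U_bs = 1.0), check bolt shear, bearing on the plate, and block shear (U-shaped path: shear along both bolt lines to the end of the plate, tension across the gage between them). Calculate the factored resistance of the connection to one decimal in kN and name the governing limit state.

Bolt shear: A_b = π(20)²/4 = 314.16 mm². φR_n = 0.75 × 579 × 314.16 × 8 × 1 = 1091.4 kN.
Bearing (6 mm plate, F_u = 450 MPa): end bolts L_c = 33 − 22/2 = 22, R_n = min(1.2×22×6×450, 2.4×20×6×450) = 71.28 kN/bolt; interior L_c = 78 − 22 = 56, R_n = 129.6 kN/bolt. φR_n = 0.75 × (2×71.28 + 6×129.6) = 690.1 kN.
Block shear: shear path 2×[33+3×78] = 2×267 mm, A_gv = 3204, A_nv = 2×(267 − 3.5×24)×6 = 2196 mm²; tension across gage: (51 − 1×24)×6 = 162 mm². R_n = min(0.6×450×2196, 0.6×350×3204) + 1.0×450×162 = min(592.92, 672.84) + 72.9 = 665.82 kN. φR_n = 0.75 × 665.82 = 499.4 kN.
Governing: min(1091.4, 690.1, 499.4) = 499.4 kN → block shear.

499.4 kN (block shear governs)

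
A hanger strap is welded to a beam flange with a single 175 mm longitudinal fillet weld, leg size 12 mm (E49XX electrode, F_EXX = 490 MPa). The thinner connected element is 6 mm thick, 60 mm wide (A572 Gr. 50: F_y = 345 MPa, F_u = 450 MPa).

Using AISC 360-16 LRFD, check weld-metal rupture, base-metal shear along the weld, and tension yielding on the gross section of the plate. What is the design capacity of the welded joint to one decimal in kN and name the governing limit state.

Weld metal: throat = 0.707×12 = 8.484 mm, L = 175 mm. φR_n = 0.75 × 0.6 × 490 × 8.484 × 175 = 327.4 kN.
Base metal shear (6 mm plate): yield φR_n = 1.0×0.6×345×6×175 = 217.4 kN; rupture φR_n = 0.75×0.6×450×6×175 = 212.6 kN; take 212.6 kN (rupture).
Tension yield (gross): A_g = 60×6 = 360 mm². φR_n = 0.90 × 345 × 360 = 111.8 kN.
Governing: min(327.4, 212.6, 111.8) = 111.8 kN → gross-section yield.

111.8 kN (gross-section yield governs)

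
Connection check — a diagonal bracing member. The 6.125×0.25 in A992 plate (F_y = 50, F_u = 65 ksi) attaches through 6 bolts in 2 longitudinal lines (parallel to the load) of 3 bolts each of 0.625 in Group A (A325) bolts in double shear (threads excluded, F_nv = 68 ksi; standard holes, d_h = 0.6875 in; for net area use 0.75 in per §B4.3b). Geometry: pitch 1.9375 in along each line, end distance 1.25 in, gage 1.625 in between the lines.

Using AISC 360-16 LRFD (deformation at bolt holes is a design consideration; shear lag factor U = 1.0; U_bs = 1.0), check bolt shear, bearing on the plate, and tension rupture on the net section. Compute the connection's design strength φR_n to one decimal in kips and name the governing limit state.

56.4 kips (net-section rupture governs)

Bolt shear: A_b = π(0.625)²/4 = 0.3068 in². φR_n = 0.75 × 68 × 0.3068 × 6 × 2 = 187.8 kips.
Bearing (0.25 in plate, F_u = 65 ksi): end bolts L_c = 1.25 − 0.6875/2 = 0.90625, R_n = min(1.2×0.90625×0.25×65, 2.4×0.625×0.25×65) = 17.672 kips/bolt; interior L_c = 1.9375 − 0.6875 = 1.25, R_n = 24.375 kips/bolt. φR_n = 0.75 × (2×17.672 + 4×24.375) = 99.6 kips.
Tension rupture (net): A_n = (6.125 − 2×0.75)×0.25 = 1.1563 in² (U = 1.0, A_e = A_n). φR_n = 0.75 × 65 × 1.1563 = 56.4 kips.
Governing: min(187.8, 99.6, 56.4) = 56.4 kips → net-section rupture.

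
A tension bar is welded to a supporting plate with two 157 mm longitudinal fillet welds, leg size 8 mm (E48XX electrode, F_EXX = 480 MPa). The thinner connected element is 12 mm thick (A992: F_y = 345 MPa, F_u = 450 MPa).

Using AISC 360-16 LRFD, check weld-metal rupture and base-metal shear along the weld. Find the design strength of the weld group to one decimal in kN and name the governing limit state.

383.6 kN (weld metal governs)

Weld metal: throat = 0.707×8 = 5.656 mm, L = 2×157 = 314 mm. φR_n = 0.75 × 0.6 × 480 × 5.656 × 314 = 383.6 kN.
Base metal shear (12 mm plate): yield φR_n = 1.0×0.6×345×12×314 = 780.0 kN; rupture φR_n = 0.75×0.6×450×12×314 = 763.0 kN; take 763.0 kN (rupture).
Governing: min(383.6, 763.0) = 383.6 kN → weld metal.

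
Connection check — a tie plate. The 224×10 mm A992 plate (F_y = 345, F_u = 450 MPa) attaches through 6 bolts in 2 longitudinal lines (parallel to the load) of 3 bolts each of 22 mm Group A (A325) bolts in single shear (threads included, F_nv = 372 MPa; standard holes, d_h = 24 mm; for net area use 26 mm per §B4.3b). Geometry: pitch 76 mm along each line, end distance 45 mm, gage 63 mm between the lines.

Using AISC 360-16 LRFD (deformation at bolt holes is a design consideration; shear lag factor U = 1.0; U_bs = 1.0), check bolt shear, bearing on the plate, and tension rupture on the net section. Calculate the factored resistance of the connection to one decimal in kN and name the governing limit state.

Bolt shear: A_b = π(22)²/4 = 380.13 mm². φR_n = 0.75 × 372 × 380.13 × 6 × 1 = 636.3 kN.
Bearing (10 mm plate, F_u = 450 MPa): end bolts L_c = 45 − 24/2 = 33, R_n = min(1.2×33×10×450, 2.4×22×10×450) = 178.2 kN/bolt; interior L_c = 76 − 24 = 52, R_n = 237.6 kN/bolt. φR_n = 0.75 × (2×178.2 + 4×237.6) = 980.1 kN.
Tension rupture (net): A_n = (224 − 2×26)×10 = 1720 mm² (U = 1.0, A_e = A_n). φR_n = 0.75 × 450 × 1720 = 580.5 kN.
Governing: min(636.3, 980.1, 580.5) = 580.5 kN → net-section rupture.

580.5 kN (net-section rupture governs)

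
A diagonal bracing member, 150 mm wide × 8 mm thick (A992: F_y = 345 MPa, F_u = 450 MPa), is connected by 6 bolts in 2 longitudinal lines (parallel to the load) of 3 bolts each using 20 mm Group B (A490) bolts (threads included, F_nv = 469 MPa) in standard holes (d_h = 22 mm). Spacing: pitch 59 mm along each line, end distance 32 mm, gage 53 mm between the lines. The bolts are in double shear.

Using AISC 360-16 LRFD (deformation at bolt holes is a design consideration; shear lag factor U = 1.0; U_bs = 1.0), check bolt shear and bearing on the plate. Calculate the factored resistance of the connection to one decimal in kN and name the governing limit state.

615.6 kN (bearing governs)

Bolt shear: A_b = π(20)²/4 = 314.16 mm². φR_n = 0.75 × 469 × 314.16 × 6 × 2 = 1326.1 kN.
Bearing (8 mm plate, F_u = 450 MPa): end bolts L_c = 32 − 22/2 = 21, R_n = min(1.2×21×8×450, 2.4×20×8×450) = 90.72 kN/bolt; interior L_c = 59 − 22 = 37, R_n = 159.84 kN/bolt. φR_n = 0.75 × (2×90.72 + 4×159.84) = 615.6 kN.
Governing: min(1326.1, 615.6) = 615.6 kN → bearing.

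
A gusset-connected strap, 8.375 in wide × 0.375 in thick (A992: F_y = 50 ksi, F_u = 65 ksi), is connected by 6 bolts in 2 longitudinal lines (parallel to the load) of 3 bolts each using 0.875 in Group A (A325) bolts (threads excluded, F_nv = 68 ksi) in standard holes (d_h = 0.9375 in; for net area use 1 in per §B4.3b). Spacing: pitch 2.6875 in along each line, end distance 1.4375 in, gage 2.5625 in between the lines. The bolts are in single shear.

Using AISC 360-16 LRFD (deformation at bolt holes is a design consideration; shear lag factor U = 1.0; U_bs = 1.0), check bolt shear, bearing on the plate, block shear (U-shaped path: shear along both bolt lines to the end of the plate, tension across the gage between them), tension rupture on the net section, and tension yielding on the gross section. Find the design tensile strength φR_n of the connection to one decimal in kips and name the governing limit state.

Bolt shear: A_b = π(0.875)²/4 = 0.60132 in². φR_n = 0.75 × 68 × 0.60132 × 6 × 1 = 184.0 kips.
Bearing (0.375 in plate, F_u = 65 ksi): end bolts L_c = 1.4375 − 0.9375/2 = 0.96875, R_n = min(1.2×0.96875×0.375×65, 2.4×0.875×0.375×65) = 28.336 kips/bolt; interior L_c = 2.6875 − 0.9375 = 1.75, R_n = 51.188 kips/bolt. φR_n = 0.75 × (2×28.336 + 4×51.188) = 196.1 kips.
Block shear: shear path 2×[1.4375+2×2.6875] = 2×6.8125 in, A_gv = 5.1094, A_nv = 2×(6.8125 − 2.5×1)×0.375 = 3.2344 in²; tension across gage: (2.5625 − 1×1)×0.375 = 0.58594 in². R_n = min(0.6×65×3.2344, 0.6×50×5.1094) + 1.0×65×0.58594 = min(126.14, 153.28) + 38.086 = 164.23 kips. φR_n = 0.75 × 164.23 = 123.2 kips.
Tension rupture (net): A_n = (8.375 − 2×1)×0.375 = 2.3906 in² (U = 1.0, A_e = A_n). φR_n = 0.75 × 65 × 2.3906 = 116.5 kips.
Tension yield (gross): A_g = 8.375×0.375 = 3.1406 in². φR_n = 0.90 × 50 × 3.1406 = 141.3 kips.
Governing: min(184.0, 196.1, 123.2, 116.5, 141.3) = 116.5 kips → net-section rupture.

116.5 kips (net-section rupture governs)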